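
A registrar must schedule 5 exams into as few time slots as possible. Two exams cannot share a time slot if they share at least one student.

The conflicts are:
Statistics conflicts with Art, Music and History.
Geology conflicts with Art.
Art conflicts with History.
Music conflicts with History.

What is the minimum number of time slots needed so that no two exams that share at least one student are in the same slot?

3

Statistics, Art, History all conflict with each other, so at least 3 time slots are needed.
3 time slots suffice: Statistics=3, Geology=2, Art=1, Music=1, History=2. Each listed conflict is separated.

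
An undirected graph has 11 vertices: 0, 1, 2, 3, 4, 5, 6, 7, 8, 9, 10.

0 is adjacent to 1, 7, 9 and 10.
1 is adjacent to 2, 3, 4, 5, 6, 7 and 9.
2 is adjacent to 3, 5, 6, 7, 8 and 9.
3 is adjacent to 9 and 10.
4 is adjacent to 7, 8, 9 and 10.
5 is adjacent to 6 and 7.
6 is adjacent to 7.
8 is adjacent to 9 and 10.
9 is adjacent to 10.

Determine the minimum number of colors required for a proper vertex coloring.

5

1, 2, 5, 6, 7 are pairwise adjacent (a clique of size 5), so at least 5 colors are needed.
5 colors suffice: color red → {1, 10}; color blue → {0, 2, 4}; color green → {7, 9}; color yellow → {3, 5, 8}; color purple → {6}. Each edge has distinct colors on its endpoints.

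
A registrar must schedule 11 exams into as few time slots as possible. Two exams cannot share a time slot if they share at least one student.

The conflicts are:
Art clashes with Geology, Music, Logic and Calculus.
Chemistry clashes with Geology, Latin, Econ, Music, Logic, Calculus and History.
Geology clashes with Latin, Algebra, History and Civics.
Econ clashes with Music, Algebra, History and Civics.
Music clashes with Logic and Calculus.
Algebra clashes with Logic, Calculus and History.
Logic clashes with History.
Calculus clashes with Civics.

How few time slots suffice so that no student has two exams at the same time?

3

Art, Music, Calculus all conflict with each other, so at least 3 time slots are needed.
A valid assignment using 3 time slots: Art=1, Chemistry=1, Geology=2, Latin=3, Econ=2, Music=3, Algebra=1, Logic=2, Calculus=2, History=3, Civics=1. No two conflicting exams share a time slot.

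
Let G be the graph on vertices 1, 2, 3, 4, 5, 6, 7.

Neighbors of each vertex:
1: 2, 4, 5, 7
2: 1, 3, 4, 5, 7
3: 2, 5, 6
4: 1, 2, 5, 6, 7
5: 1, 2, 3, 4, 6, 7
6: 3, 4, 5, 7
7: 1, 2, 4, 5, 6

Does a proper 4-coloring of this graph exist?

No

1, 2, 4, 5, 7 are mutually adjacent (a clique of size 5), so at least 5 colors are needed.
So 4 colors are not enough.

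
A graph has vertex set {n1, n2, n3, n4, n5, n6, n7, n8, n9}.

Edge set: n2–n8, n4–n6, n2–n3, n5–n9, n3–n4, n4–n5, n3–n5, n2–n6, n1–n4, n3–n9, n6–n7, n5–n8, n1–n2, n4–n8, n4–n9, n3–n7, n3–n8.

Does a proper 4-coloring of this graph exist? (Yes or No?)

Yes

The chromatic number is 4. n3, n4, n5, n8 are mutually adjacent (a clique of size 4), so at least 4 colors are needed.
One proper 4-coloring: n1=1, n2=2, n3=1, n4=2, n5=4, n6=1, n7=2, n8=3, n9=3.
That is already a proper 4-coloring.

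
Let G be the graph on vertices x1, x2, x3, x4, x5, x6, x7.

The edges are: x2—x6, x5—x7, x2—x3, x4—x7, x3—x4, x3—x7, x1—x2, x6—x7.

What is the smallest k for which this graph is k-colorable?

3

x3, x4, x7 form a triangle, so at least 3 colors are needed.
One proper 3-coloring: x1=2, x2=1, x3=2, x4=3, x5=2, x6=2, x7=1. Every edge joins two different colors.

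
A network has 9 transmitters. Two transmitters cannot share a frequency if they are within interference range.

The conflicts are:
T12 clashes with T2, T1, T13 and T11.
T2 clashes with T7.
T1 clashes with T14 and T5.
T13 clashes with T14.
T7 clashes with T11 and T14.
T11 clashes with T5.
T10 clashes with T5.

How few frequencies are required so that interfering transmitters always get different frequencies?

3

The cycle T7-T2-T12-T13-T14-T7 has odd length 5, so it cannot be 2-colored; at least 3 frequencies are needed.
3 frequencies suffice: frequency 1 → {T12, T14, T5}; frequency 2 → {T1, T13, T7, T10}; frequency 3 → {T2, T11}. No two conflicting transmitters share a frequency.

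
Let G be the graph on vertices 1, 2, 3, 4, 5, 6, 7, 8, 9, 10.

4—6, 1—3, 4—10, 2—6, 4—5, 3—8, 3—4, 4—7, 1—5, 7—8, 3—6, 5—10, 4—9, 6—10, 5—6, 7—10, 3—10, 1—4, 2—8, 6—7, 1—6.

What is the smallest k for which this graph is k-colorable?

4, 6, 7, 10 are pairwise adjacent (a clique of size 4), so at least 4 colors are needed.
4 colors suffice: color red → {4, 8}; color blue → {6, 9}; color green → {1, 2, 10}; color yellow → {3, 5, 7}. Every edge joins two different colors.

4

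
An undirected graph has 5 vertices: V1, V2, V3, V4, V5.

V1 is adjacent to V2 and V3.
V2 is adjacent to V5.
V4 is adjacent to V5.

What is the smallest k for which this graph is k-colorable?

V2 and V5 are adjacent, so at least 2 colors are needed.
One proper 2-coloring: V1=blue, V2=red, V3=red, V4=red, V5=blue. No two adjacent vertices share a color.

2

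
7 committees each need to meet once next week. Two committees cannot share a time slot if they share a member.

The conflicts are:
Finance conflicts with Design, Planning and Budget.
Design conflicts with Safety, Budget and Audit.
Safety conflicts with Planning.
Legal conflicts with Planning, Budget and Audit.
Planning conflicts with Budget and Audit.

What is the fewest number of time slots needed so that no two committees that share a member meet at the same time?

3

Legal, Planning, Audit all conflict with each other, so at least 3 time slots are needed.
3 time slots suffice: time slot 1 → {Design, Planning}; time slot 2 → {Safety, Budget, Audit}; time slot 3 → {Finance, Legal}. No two conflicting committees share a time slot.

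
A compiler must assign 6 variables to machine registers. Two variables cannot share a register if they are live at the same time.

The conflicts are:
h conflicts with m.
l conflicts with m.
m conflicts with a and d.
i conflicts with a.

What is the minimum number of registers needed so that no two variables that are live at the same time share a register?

2

m and a conflict, so at least 2 registers are needed.
2 registers suffice: register 1 → {m, i}; register 2 → {h, l, a, d}. No two conflicting variables share a register.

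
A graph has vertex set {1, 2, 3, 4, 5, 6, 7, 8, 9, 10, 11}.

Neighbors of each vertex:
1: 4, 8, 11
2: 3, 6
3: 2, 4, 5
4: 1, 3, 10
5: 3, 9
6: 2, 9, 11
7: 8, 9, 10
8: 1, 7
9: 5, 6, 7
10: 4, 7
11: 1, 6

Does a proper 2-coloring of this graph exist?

The cycle 3-2-6-9-5-3 has odd length 5, so it cannot be 2-colored; at least 3 colors are needed.
So 2 colors are not enough.

No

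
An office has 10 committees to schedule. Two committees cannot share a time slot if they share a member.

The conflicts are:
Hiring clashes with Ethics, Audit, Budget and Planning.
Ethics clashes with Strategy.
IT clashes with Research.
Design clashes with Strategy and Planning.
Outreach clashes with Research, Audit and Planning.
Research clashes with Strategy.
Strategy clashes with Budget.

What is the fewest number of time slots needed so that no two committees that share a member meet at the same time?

3

The cycle Budget-Strategy-Design-Planning-Hiring-Budget has odd length 5, so it cannot be 2-colored; at least 3 time slots are needed.
3 time slots suffice: time slot 1 → {Hiring, IT, Outreach, Strategy}; time slot 2 → {Ethics, Research, Audit, Budget, Planning}; time slot 3 → {Design}. Each listed conflict is separated.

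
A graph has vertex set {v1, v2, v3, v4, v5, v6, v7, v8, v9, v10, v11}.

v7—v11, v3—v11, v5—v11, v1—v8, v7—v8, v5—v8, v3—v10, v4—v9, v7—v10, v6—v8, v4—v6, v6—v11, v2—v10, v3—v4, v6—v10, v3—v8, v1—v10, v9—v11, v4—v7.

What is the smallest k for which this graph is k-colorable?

v4 and v9 are adjacent, so at least 2 colors are needed.
2 colors suffice: color red → {v4, v8, v10, v11}; color blue → {v1, v2, v3, v5, v6, v7, v9}. Each edge has distinct colors on its endpoints.

2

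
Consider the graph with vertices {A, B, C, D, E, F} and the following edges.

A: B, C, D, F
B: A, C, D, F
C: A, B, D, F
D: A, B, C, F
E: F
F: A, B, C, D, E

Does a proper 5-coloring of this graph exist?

The chromatic number is 5. A, B, C, D, F are mutually adjacent (a clique of size 5), so at least 5 colors are needed.
A valid assignment using 5 colors: A=4, B=3, C=5, D=2, E=2, F=1.
That is already a proper 5-coloring.

Yes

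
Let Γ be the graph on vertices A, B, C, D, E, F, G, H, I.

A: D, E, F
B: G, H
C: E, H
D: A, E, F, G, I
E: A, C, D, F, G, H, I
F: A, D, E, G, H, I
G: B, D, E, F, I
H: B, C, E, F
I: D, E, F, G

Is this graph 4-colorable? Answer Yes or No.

No

D, E, F, G, I form a clique, so at least 5 colors are needed.
So 4 colors are not enough.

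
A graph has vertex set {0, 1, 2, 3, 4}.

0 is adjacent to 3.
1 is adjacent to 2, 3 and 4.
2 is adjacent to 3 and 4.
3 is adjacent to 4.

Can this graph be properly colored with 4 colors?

Yes

The chromatic number is 4. 1, 2, 3, 4 are pairwise adjacent (a clique of size 4), so at least 4 colors are needed.
4 colors suffice: 0=blue, 1=blue, 2=yellow, 3=red, 4=green.
That is already a proper 4-coloring.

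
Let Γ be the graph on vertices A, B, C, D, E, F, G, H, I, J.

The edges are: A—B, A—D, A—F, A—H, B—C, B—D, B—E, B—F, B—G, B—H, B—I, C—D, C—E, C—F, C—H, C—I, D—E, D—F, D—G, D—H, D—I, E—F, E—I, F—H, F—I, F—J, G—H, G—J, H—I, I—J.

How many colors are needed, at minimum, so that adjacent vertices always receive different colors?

6

B, C, D, F, H, I form a clique, so at least 6 colors are needed.
A valid assignment using 6 colors: A=5, B=2, C=6, D=3, E=4, F=1, G=1, H=4, I=5, J=2. No two adjacent vertices share a color.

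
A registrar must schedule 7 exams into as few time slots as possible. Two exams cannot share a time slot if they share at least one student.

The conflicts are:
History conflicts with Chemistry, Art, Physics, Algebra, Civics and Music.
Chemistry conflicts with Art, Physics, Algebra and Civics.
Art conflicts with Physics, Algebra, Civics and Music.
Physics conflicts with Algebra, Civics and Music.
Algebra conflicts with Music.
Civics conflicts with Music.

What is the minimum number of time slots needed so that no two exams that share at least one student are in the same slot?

History, Chemistry, Art, Physics, Civics are mutually in conflict, so at least 5 time slots are needed.
5 time slots suffice: time slot 1 → {Physics}; time slot 2 → {History}; time slot 3 → {Art}; time slot 4 → {Algebra, Civics}; time slot 5 → {Chemistry, Music}. No two conflicting exams share a time slot.

5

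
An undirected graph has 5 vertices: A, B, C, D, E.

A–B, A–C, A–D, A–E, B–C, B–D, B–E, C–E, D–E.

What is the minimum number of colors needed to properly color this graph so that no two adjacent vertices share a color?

4

A, B, D, E are pairwise adjacent (a clique of size 4), so at least 4 colors are needed.
4 colors suffice: color red → {B}; color blue → {A}; color green → {E}; color yellow → {C, D}. No two adjacent vertices share a color.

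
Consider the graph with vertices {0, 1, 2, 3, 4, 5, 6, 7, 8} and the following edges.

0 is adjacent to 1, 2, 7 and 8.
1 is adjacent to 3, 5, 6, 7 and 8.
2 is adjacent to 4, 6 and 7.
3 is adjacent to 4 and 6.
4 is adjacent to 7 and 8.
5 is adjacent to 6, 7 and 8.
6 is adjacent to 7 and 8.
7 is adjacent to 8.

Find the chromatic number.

5

1, 5, 6, 7, 8 form a clique, so at least 5 colors are needed.
5 colors suffice: color a → {3, 7}; color b → {0, 4, 6}; color c → {2, 8}; color d → {1}; color e → {5}. Every edge joins two different colors.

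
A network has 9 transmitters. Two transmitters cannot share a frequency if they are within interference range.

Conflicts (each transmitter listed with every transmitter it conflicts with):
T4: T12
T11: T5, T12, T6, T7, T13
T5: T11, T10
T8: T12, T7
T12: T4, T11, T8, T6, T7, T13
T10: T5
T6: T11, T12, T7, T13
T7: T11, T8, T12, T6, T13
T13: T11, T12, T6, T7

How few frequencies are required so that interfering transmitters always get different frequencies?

5

T11, T12, T6, T7, T13 are mutually in conflict, so at least 5 frequencies are needed.
5 frequencies suffice: T4=2, T11=2, T5=1, T8=2, T12=1, T10=2, T6=5, T7=3, T13=4. Every pair that conflicts lands in different frequencies.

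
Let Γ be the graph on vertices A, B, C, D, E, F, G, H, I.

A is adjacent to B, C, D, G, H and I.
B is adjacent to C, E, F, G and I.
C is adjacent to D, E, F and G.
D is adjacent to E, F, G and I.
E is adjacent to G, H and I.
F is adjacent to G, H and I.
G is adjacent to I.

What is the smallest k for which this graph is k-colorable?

4

D, F, G, I are pairwise adjacent (a clique of size 4), so at least 4 colors are needed.
4 colors suffice: color 1 → {G, H}; color 2 → {A, E, F}; color 3 → {B, D}; color 4 → {C, I}. Each edge has distinct colors on its endpoints.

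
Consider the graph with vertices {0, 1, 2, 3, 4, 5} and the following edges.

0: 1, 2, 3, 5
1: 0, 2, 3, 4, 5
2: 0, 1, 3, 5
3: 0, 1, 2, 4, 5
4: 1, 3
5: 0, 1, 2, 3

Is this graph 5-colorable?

The chromatic number is 5. 0, 1, 2, 3, 5 are pairwise adjacent (a clique of size 5), so at least 5 colors are needed.
5 colors suffice: color red → {3}; color blue → {1}; color green → {2, 4}; color yellow → {5}; color purple → {0}.
That is already a proper 5-coloring.

Yes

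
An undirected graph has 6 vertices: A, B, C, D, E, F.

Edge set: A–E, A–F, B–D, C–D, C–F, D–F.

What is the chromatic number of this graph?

3

C, D, F form a triangle, so at least 3 colors are needed.
One proper 3-coloring: A=red, B=blue, C=green, D=red, E=blue, F=blue. Every edge joins two different colors.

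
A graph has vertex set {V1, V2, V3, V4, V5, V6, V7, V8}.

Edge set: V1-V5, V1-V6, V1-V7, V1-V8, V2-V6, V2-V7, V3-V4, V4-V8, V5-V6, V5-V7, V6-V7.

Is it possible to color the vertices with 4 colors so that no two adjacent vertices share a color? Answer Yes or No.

The chromatic number is 4. V1, V5, V6, V7 are mutually adjacent (a clique of size 4), so at least 4 colors are needed.
One proper 4-coloring: V1=B, V2=B, V3=R, V4=B, V5=Y, V6=R, V7=G, V8=R.
That is already a proper 4-coloring.

Yes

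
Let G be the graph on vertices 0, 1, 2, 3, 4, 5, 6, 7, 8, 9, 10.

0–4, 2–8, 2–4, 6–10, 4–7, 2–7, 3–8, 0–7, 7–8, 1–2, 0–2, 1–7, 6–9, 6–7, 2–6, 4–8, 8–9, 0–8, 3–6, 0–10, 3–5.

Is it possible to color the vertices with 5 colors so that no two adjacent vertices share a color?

Yes

The chromatic number is 5. 0, 2, 4, 7, 8 are mutually adjacent (a clique of size 5), so at least 5 colors are needed.
5 colors suffice: color a → {3, 7, 9, 10}; color b → {1, 5, 6, 8}; color c → {2}; color d → {0}; color e → {4}.
That is already a proper 5-coloring.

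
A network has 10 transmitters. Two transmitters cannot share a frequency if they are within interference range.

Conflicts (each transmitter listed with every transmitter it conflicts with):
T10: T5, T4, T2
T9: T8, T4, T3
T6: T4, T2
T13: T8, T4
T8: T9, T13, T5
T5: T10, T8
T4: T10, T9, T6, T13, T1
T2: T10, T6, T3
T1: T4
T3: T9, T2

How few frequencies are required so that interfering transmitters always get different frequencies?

The cycle T8-T9-T4-T10-T5-T8 has odd length 5, so it cannot be 2-colored; at least 3 frequencies are needed.
3 frequencies suffice: frequency 1 → {T8, T4, T2}; frequency 2 → {T10, T9, T6, T13, T1}; frequency 3 → {T5, T3}. Every pair that conflicts lands in different frequencies.

3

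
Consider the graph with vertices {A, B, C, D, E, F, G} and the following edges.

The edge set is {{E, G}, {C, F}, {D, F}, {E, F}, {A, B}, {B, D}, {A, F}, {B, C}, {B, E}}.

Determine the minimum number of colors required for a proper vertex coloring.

A and B are adjacent, so at least 2 colors are needed.
2 colors suffice: A=2, B=1, C=2, D=2, E=2, F=1, G=1. Every edge joins two different colors.

2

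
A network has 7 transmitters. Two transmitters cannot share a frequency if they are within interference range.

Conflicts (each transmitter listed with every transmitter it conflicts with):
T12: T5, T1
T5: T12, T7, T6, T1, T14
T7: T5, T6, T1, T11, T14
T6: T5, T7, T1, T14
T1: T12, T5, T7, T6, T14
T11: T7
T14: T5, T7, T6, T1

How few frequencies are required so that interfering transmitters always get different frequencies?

T5, T7, T6, T1, T14 pairwise conflict, so at least 5 frequencies are needed.
5 frequencies suffice: frequency 1 → {T5, T11}; frequency 2 → {T12, T7}; frequency 3 → {T1}; frequency 4 → {T14}; frequency 5 → {T6}. Every pair that conflicts lands in different frequencies.

5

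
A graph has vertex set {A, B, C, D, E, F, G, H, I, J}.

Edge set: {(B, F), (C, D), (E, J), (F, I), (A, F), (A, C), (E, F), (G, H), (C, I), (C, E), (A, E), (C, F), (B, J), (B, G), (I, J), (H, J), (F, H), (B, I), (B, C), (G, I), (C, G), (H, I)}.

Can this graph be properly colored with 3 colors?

No

B, C, G, I are pairwise adjacent (a clique of size 4), so at least 4 colors are needed.
So 3 colors are not enough.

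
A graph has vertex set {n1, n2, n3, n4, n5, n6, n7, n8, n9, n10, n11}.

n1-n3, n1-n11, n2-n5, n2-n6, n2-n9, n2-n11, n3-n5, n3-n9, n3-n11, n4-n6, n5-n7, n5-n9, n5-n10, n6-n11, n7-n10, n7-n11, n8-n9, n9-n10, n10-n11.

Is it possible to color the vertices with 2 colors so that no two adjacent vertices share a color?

n5, n9, n10 are pairwise adjacent, so at least 3 colors are needed.
So 2 colors are not enough.

No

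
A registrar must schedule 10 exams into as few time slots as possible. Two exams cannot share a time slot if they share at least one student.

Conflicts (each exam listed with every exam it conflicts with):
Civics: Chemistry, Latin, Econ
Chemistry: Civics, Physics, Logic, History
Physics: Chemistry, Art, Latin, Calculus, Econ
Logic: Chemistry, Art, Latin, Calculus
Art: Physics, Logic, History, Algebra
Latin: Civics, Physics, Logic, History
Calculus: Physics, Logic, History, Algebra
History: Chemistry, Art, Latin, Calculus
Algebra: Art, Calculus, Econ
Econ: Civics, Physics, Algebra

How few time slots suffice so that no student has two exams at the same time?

2

Art and History conflict, so at least 2 time slots are needed.
2 time slots suffice: time slot 1 → {Civics, Physics, Logic, History, Algebra}; time slot 2 → {Chemistry, Art, Latin, Calculus, Econ}. No two conflicting exams share a time slot.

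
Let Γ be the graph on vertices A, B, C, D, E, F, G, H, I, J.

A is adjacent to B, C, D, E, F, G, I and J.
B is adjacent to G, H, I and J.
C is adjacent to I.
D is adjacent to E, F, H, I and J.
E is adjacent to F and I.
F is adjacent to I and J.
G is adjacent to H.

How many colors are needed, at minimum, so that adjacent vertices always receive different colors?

5

A, D, E, F, I are mutually adjacent (a clique of size 5), so at least 5 colors are needed.
5 colors suffice: color 1 → {A, H}; color 2 → {B, C, D}; color 3 → {G, I, J}; color 4 → {F}; color 5 → {E}. Each edge has distinct colors on its endpoints.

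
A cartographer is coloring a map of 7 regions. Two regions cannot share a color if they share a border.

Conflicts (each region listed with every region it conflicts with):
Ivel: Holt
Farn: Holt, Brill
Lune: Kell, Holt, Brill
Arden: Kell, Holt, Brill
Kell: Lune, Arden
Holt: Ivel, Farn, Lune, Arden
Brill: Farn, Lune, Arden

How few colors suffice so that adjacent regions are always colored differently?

2

Lune and Kell conflict, so at least 2 colors are needed.
2 colors suffice: Ivel=2, Farn=2, Lune=2, Arden=2, Kell=1, Holt=1, Brill=1. Every pair that conflicts lands in different colors.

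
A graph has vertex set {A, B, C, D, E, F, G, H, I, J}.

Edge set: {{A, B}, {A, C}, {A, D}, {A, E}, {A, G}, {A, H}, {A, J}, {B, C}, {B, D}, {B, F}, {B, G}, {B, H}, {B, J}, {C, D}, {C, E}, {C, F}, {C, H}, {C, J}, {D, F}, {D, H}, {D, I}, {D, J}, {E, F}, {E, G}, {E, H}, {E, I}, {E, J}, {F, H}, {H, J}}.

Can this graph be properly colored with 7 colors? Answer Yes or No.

The chromatic number is 6. A, B, C, D, H, J are pairwise adjacent (a clique of size 6), so at least 6 colors are needed.
6 colors suffice: A=4, B=5, C=2, D=3, E=3, F=4, G=1, H=1, I=1, J=6.
Since 7 ≥ 6, a proper 7-coloring certainly exists.

Yes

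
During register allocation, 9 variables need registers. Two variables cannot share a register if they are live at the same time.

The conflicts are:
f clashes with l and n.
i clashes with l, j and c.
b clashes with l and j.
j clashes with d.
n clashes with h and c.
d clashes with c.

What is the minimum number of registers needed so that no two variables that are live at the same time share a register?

The cycle n-f-l-i-c-n has odd length 5, so it cannot be 2-colored; at least 3 registers are needed.
Using 3 registers: f=2, i=2, b=2, l=1, j=1, n=1, d=2, h=2, c=3. No two conflicting variables share a register.

3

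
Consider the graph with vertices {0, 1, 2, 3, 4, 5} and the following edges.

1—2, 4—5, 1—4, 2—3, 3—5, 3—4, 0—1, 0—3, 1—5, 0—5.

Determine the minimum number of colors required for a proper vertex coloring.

3

0, 1, 5 are mutually adjacent, so at least 3 colors are needed.
3 colors suffice: 0=c, 1=a, 2=b, 3=a, 4=c, 5=b. Each edge has distinct colors on its endpoints.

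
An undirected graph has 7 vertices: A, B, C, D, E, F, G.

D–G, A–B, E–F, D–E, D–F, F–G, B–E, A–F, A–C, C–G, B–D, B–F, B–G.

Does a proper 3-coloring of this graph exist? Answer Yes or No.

B, D, E, F are mutually adjacent (a clique of size 4), so at least 4 colors are needed.
So 3 colors are not enough.

No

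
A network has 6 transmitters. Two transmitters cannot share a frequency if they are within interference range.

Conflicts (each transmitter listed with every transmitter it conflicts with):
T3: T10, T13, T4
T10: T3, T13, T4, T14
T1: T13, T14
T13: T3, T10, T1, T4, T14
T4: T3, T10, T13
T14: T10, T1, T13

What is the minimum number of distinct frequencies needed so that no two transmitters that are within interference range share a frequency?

4

T3, T10, T13, T4 all conflict with each other, so at least 4 frequencies are needed.
4 frequencies suffice: frequency 1 → {T13}; frequency 2 → {T10, T1}; frequency 3 → {T4, T14}; frequency 4 → {T3}. Every pair that conflicts lands in different frequencies.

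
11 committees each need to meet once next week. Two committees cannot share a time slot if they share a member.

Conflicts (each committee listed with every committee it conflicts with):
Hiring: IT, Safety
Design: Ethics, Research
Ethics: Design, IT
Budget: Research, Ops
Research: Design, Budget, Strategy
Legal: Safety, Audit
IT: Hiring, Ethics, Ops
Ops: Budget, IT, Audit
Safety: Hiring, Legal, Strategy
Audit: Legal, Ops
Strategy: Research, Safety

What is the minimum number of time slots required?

3

The cycle Hiring-IT-Ethics-Design-Research-Strategy-Safety-Hiring has odd length 7, so it cannot be 2-colored; at least 3 time slots are needed.
3 time slots suffice: time slot 1 → {Research, IT, Safety, Audit}; time slot 2 → {Hiring, Design, Legal, Ops, Strategy}; time slot 3 → {Ethics, Budget}. No two conflicting committees share a time slot.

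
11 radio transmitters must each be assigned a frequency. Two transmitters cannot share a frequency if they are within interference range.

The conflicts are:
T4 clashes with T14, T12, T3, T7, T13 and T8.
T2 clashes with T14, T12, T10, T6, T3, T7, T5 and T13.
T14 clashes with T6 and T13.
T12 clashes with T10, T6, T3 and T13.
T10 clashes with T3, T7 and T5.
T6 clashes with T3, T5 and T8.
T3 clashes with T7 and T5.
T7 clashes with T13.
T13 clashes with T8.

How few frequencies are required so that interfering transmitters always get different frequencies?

4

T2, T12, T6, T3 are mutually in conflict, so at least 4 frequencies are needed.
4 frequencies suffice: frequency 1 → {T4, T2}; frequency 2 → {T3, T13}; frequency 3 → {T14, T12, T7, T5, T8}; frequency 4 → {T10, T6}. Each listed conflict is separated.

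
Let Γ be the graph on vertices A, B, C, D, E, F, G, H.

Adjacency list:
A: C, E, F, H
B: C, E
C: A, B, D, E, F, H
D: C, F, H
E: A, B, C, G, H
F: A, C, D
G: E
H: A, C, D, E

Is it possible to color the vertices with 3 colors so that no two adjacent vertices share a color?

A, C, E, H are mutually adjacent (a clique of size 4), so at least 4 colors are needed.
So 3 colors are not enough.

No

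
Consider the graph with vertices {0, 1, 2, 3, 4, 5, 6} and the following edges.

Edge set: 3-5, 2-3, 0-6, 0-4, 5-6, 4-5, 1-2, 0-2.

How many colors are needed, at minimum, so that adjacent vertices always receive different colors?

The cycle 2-3-5-4-0-2 has odd length 5, so it cannot be 2-colored; at least 3 colors are needed.
3 colors suffice: color a → {0, 1, 5}; color b → {2, 4, 6}; color c → {3}. Each edge has distinct colors on its endpoints.

3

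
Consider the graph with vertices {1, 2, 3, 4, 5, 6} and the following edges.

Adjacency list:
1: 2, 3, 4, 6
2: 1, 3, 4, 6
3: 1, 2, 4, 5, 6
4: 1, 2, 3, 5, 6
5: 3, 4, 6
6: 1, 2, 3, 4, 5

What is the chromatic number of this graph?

5

1, 2, 3, 4, 6 are pairwise adjacent (a clique of size 5), so at least 5 colors are needed.
5 colors suffice: color a → {3}; color b → {4}; color c → {6}; color d → {2, 5}; color e → {1}. No two adjacent vertices share a color.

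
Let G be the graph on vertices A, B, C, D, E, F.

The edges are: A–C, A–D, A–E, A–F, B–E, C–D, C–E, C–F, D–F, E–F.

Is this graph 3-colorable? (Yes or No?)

A, C, D, F are pairwise adjacent (a clique of size 4), so at least 4 colors are needed.
So 3 colors are not enough.

No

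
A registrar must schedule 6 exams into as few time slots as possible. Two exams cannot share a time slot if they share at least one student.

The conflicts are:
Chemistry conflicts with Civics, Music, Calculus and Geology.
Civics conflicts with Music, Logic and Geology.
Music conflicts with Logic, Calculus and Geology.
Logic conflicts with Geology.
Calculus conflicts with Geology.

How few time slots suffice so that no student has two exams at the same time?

Chemistry, Music, Calculus, Geology are mutually in conflict, so at least 4 time slots are needed.
4 time slots suffice: Chemistry=3, Civics=4, Music=1, Logic=3, Calculus=4, Geology=2. No two conflicting exams share a time slot.

4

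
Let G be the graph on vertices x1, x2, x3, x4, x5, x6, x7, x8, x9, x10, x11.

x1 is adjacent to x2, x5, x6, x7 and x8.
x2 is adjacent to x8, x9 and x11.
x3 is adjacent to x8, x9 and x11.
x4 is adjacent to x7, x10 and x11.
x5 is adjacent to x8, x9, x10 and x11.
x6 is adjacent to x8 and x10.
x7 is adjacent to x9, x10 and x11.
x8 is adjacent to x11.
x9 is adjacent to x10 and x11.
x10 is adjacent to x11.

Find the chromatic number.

x5, x9, x10, x11 form a clique, so at least 4 colors are needed.
4 colors suffice: color 1 → {x1, x11}; color 2 → {x4, x8, x9}; color 3 → {x2, x3, x10}; color 4 → {x5, x6, x7}. Every edge joins two different colors.

4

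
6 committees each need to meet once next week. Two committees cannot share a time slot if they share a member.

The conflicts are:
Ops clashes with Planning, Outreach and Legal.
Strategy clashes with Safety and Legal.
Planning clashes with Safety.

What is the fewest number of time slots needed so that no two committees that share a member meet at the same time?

3

The cycle Planning-Safety-Strategy-Legal-Ops-Planning has odd length 5, so it cannot be 2-colored; at least 3 time slots are needed.
Using 3 time slots: Ops=1, Strategy=1, Planning=3, Outreach=2, Safety=2, Legal=2. Every pair that conflicts lands in different time slots.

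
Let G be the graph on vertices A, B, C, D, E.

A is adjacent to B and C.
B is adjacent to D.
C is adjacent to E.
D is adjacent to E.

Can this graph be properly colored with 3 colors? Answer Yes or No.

Yes

The chromatic number is 3. The cycle E-C-A-B-D-E has odd length 5, so it cannot be 2-colored; at least 3 colors are needed.
3 colors suffice: A=1, B=2, C=2, D=1, E=3.
That is already a proper 3-coloring.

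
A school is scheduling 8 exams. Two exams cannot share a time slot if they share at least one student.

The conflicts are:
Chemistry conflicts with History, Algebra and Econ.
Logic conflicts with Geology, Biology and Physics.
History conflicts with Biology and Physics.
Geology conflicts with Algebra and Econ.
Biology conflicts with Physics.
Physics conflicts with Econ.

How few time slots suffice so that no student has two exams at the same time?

3

History, Biology, Physics pairwise conflict, so at least 3 time slots are needed.
3 time slots suffice: time slot 1 → {Chemistry, Geology, Physics}; time slot 2 → {Biology, Algebra, Econ}; time slot 3 → {Logic, History}. No two conflicting exams share a time slot.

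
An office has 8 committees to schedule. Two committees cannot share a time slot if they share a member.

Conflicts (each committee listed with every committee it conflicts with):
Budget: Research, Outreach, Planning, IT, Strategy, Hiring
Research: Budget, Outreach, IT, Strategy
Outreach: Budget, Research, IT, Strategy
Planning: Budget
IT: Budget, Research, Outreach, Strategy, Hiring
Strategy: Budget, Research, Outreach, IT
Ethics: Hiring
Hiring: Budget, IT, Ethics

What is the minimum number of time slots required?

Budget, Research, Outreach, IT, Strategy are mutually in conflict, so at least 5 time slots are needed.
5 time slots suffice: Budget=1, Research=3, Outreach=4, Planning=2, IT=2, Strategy=5, Ethics=1, Hiring=3. Each listed conflict is separated.

5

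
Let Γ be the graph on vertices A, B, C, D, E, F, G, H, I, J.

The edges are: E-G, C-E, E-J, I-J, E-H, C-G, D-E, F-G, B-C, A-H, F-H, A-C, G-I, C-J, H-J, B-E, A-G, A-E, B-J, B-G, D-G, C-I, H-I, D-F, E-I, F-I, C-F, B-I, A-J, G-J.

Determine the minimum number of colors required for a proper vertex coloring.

B, C, E, G, I, J are pairwise adjacent (a clique of size 6), so at least 6 colors are needed.
6 colors suffice: color 1 → {G, H}; color 2 → {E, F}; color 3 → {A, D, I}; color 4 → {J}; color 5 → {C}; color 6 → {B}. Each edge has distinct colors on its endpoints.

6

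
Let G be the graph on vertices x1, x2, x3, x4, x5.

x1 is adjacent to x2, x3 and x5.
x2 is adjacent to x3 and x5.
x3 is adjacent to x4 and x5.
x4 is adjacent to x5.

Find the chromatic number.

x1, x2, x3, x5 are pairwise adjacent (a clique of size 4), so at least 4 colors are needed.
4 colors suffice: x1=G, x2=Y, x3=R, x4=G, x5=B. Every edge joins two different colors.

4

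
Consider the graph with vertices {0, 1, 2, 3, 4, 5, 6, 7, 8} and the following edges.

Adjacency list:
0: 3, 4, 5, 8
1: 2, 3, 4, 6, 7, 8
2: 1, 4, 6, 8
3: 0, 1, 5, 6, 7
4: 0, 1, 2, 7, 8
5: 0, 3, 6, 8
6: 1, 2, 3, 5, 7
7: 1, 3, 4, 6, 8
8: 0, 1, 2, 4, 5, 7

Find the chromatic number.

1, 2, 4, 8 are mutually adjacent (a clique of size 4), so at least 4 colors are needed.
One proper 4-coloring: 0=red, 1=red, 2=yellow, 3=green, 4=green, 5=yellow, 6=blue, 7=yellow, 8=blue. No two adjacent vertices share a color.

4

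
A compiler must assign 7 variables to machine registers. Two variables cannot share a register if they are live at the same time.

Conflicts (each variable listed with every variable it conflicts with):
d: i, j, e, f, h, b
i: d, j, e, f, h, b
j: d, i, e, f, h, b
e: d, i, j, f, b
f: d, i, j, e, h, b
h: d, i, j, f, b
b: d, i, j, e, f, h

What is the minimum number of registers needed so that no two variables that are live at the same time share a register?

6

d, i, j, e, f, b all conflict with each other, so at least 6 registers are needed.
6 registers suffice: d=5, i=2, j=3, e=6, f=4, h=6, b=1. Each listed conflict is separated.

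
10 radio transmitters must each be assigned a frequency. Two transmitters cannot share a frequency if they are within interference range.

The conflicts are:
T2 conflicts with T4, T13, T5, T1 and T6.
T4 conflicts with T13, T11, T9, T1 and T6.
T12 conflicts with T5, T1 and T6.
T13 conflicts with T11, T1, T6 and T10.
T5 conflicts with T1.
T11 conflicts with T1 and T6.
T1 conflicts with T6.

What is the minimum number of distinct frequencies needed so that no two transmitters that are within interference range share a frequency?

5

T2, T4, T13, T1, T6 are mutually in conflict, so at least 5 frequencies are needed.
5 frequencies suffice: T2=5, T4=4, T12=3, T13=3, T5=2, T11=5, T9=1, T1=1, T6=2, T10=1. Each listed conflict is separated.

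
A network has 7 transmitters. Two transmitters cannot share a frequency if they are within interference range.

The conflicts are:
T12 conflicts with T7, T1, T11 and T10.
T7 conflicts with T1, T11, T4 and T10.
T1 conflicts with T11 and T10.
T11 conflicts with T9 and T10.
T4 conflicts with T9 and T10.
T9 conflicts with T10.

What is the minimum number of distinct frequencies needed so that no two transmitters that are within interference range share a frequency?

T12, T7, T1, T11, T10 pairwise conflict, so at least 5 frequencies are needed.
5 frequencies suffice: frequency 1 → {T10}; frequency 2 → {T11, T4}; frequency 3 → {T7, T9}; frequency 4 → {T1}; frequency 5 → {T12}. No two conflicting transmitters share a frequency.

5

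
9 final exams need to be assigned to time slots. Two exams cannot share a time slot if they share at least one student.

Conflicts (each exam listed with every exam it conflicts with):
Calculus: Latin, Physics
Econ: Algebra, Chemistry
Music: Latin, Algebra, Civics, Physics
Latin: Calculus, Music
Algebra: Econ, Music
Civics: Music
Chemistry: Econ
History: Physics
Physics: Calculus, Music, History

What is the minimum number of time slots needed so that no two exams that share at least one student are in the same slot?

History and Physics conflict, so at least 2 time slots are needed.
2 time slots suffice: Calculus=1, Econ=1, Music=1, Latin=2, Algebra=2, Civics=2, Chemistry=2, History=1, Physics=2. No two conflicting exams share a time slot.

2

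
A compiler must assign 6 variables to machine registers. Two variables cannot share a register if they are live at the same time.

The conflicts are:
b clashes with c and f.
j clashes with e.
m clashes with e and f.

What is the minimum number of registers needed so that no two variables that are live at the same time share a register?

2

m and f conflict, so at least 2 registers are needed.
2 registers suffice: register 1 → {c, e, f}; register 2 → {b, j, m}. Each listed conflict is separated.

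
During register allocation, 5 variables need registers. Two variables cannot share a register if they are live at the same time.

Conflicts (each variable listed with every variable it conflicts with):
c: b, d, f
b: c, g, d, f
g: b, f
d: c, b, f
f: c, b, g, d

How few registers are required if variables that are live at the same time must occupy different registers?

4

c, b, d, f are mutually in conflict, so at least 4 registers are needed.
4 registers suffice: c=3, b=2, g=3, d=4, f=1. Each listed conflict is separated.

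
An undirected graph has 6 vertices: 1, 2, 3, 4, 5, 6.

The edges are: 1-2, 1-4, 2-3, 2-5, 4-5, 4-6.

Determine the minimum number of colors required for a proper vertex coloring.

2 and 3 are adjacent, so at least 2 colors are needed.
2 colors suffice: color red → {2, 4}; color blue → {1, 3, 5, 6}. No two adjacent vertices share a color.

2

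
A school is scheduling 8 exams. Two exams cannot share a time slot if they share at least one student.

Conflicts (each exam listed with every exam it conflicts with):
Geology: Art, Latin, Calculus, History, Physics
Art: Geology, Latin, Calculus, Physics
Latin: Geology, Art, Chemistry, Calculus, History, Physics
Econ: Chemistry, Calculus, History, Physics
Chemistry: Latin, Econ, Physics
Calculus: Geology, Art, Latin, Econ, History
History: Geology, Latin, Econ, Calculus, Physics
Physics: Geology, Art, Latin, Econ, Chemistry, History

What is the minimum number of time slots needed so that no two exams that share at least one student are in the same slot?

Geology, Latin, Calculus, History are mutually in conflict, so at least 4 time slots are needed.
Using 4 time slots: Geology=4, Art=3, Latin=1, Econ=1, Chemistry=3, Calculus=2, History=3, Physics=2. Each listed conflict is separated.

4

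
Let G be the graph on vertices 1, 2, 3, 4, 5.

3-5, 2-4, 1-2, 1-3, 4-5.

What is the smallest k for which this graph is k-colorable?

The cycle 3-5-4-2-1-3 has odd length 5, so it cannot be 2-colored; at least 3 colors are needed.
One proper 3-coloring: 1=green, 2=blue, 3=red, 4=red, 5=blue. No two adjacent vertices share a color.

3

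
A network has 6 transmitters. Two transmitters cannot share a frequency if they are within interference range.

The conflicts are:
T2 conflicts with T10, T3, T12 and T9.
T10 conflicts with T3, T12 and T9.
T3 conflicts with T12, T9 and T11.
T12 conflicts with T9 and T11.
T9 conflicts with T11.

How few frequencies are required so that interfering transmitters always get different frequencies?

5

T2, T10, T3, T12, T9 pairwise conflict, so at least 5 frequencies are needed.
A valid assignment using 5 frequencies: T2=4, T10=5, T3=1, T12=2, T9=3, T11=4. Each listed conflict is separated.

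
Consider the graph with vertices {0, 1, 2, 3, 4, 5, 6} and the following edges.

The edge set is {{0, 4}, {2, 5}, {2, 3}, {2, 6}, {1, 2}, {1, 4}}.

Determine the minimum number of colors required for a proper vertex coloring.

0 and 4 are adjacent, so at least 2 colors are needed.
2 colors suffice: color a → {2, 4}; color b → {0, 1, 3, 5, 6}. Each edge has distinct colors on its endpoints.

2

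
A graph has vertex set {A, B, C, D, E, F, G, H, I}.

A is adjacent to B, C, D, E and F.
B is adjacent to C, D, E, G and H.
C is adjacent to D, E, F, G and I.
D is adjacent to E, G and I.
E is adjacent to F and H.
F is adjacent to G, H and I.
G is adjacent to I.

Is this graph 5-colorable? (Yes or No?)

The chromatic number is 5. A, B, C, D, E form a clique, so at least 5 colors are needed.
5 colors suffice: A=5, B=4, C=1, D=2, E=3, F=2, G=3, H=1, I=4.
That is already a proper 5-coloring.

Yes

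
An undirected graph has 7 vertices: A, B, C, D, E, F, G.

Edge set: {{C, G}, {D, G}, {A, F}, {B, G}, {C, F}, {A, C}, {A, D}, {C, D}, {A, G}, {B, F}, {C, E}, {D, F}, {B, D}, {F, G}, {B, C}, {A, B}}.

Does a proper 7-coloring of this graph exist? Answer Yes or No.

Yes

The chromatic number is 6. A, B, C, D, F, G are pairwise adjacent (a clique of size 6), so at least 6 colors are needed.
6 colors suffice: color 1 → {C}; color 2 → {B, E}; color 3 → {G}; color 4 → {D}; color 5 → {F}; color 6 → {A}.
Since 7 ≥ 6, a proper 7-coloring certainly exists.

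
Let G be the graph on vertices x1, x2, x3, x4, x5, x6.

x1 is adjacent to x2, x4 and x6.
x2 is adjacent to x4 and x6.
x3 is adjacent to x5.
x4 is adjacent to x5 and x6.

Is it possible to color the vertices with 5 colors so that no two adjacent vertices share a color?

Yes

The chromatic number is 4. x1, x2, x4, x6 are mutually adjacent (a clique of size 4), so at least 4 colors are needed.
4 colors suffice: color 1 → {x3, x4}; color 2 → {x5, x6}; color 3 → {x2}; color 4 → {x1}.
Since 5 ≥ 4, a proper 5-coloring certainly exists.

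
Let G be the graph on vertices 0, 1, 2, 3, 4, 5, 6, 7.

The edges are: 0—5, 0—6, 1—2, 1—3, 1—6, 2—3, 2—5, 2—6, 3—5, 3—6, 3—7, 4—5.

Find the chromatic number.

1, 2, 3, 6 are mutually adjacent (a clique of size 4), so at least 4 colors are needed.
4 colors suffice: color red → {0, 3, 4}; color blue → {5, 6, 7}; color green → {2}; color yellow → {1}. Each edge has distinct colors on its endpoints.

4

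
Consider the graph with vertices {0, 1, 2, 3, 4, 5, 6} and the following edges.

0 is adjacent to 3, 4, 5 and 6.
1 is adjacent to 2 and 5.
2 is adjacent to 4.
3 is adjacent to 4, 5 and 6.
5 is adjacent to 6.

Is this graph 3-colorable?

No

0, 3, 5, 6 are mutually adjacent (a clique of size 4), so at least 4 colors are needed.
So 3 colors are not enough.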